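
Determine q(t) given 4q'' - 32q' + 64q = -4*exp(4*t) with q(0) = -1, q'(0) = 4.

Divide through by 4: q'' - 8q' + 16q = -exp(4*t).
Characteristic equation r² - 8r + 16 = 0 has discriminant (-8)² - 4·(16) = 0, so r = 4 is a repeated root.
Hence q_h = (C1 + C2*t)*exp(4*t).
Since exp(4*t) solves the homogeneous equation (r = 4 is a root of multiplicity 2), multiply the trial by t^2. Try q_p = A*t^2*exp(4*t). Substituting into the equation and dividing by exp(4*t) gives A = -1/2, so q_p = -t^2*exp(4*t)/2.
General solution: q = C1*exp(4*t) - t^2*exp(4*t)/2 + C2*t*exp(4*t).
Apply the initial conditions: q(0) = C1 = -1 and q'(0) = C2 + 4*C1 = 4. Solving gives C1 = -1, C2 = 8.

q = -exp(4*t) + 8*t*exp(4*t) - t**2*exp(4*t)/2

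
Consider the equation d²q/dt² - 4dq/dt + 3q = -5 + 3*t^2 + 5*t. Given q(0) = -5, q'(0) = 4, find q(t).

q = 31/9 + t**2 - 25*exp(t)/2 + 13*t/3 + 73*exp(3*t)/18

Characteristic equation r² - 4r + 3 = 0 factors as (r - 3)(r - 1) = 0, so r = 3, 1.
Hence q_h = C1*exp(3*t) + C2*exp(t).
For the particular solution try q_p = A0 + A1*t + A2*t^2. Substituting and matching coefficients of each power of t gives A0 = 31/9, A1 = 13/3, A2 = 1, so q_p = 31/9 + t^2 + 13*t/3.
General solution: q = 31/9 + t^2 + 13*t/3 + C1*exp(3*t) + C2*exp(t).
Apply the initial conditions: q(0) = 31/9 + C1 + C2 = -5 and q'(0) = 13/3 + C2 + 3*C1 = 4. Solving gives C1 = 73/18, C2 = -25/2.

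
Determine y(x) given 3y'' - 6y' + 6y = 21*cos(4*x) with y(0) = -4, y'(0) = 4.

y = -49*cos(4*x)/130 - 14*sin(4*x)/65 - 471*cos(x)*exp(x)/130 + 1103*exp(x)*sin(x)/130

Divide through by 3: y'' - 2y' + 2y = 7*cos(4*x).
Characteristic equation r² - 2r + 2 = 0 has discriminant (-2)² - 4·(2) = -4 < 0, so r = 1 ± i.
Hence y_h = C1*cos(x)*exp(x) + C2*exp(x)*sin(x).
Try y_p = A*cos(4*x) + B*sin(4*x). Substituting and equating the coefficients of cos(4x) and sin(4x) gives A = -49/130, B = -14/65, so y_p = -49*cos(4*x)/130 - 14*sin(4*x)/65.
General solution: y = -49*cos(4*x)/130 - 14*sin(4*x)/65 + C1*cos(x)*exp(x) + C2*exp(x)*sin(x).
Apply the initial conditions: y(0) = -49/130 + C1 = -4 and y'(0) = -56/65 + C1 + C2 = 4. Solving gives C1 = -471/130, C2 = 1103/130.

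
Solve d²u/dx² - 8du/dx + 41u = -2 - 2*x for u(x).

Characteristic equation r² - 8r + 41 = 0 has discriminant (-8)² - 4·(41) = -100 < 0, so r = 4 ± 5i.
Hence u_h = C1*cos(5*x)*exp(4*x) + C2*exp(4*x)*sin(5*x).
For the particular solution try u_p = A0 + A1*x. Substituting and matching coefficients of each power of x gives A0 = -98/1681, A1 = -2/41, so u_p = -98/1681 - 2*x/41.

u = -98/1681 - 2*x/41 + C1*cos(5*x)*exp(4*x) + C2*exp(4*x)*sin(5*x)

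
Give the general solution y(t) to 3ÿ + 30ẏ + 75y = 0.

Divide through by 3: y'' + 10y' + 25y = 0.
Characteristic equation r² + 10r + 25 = 0 has discriminant (10)² - 4·(25) = 0, so r = -5 is a repeated root.
Hence y_h = (C1 + C2*t)*exp(-5*t).

y = C1*exp(-5*t) + C2*t*exp(-5*t)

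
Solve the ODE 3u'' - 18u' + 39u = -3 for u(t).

Divide through by 3: u'' - 6u' + 13u = -1.
Characteristic equation r² - 6r + 13 = 0 has discriminant (-6)² - 4·(13) = -16 < 0, so r = 3 ± 2i.
Hence u_h = C1*cos(2*t)*exp(3*t) + C2*exp(3*t)*sin(2*t).
For the particular solution try u_p = A0. Substituting and matching coefficients of each power of t gives A0 = -1/13, so u_p = -1/13.

u = -1/13 + C1*cos(2*t)*exp(3*t) + C2*exp(3*t)*sin(2*t)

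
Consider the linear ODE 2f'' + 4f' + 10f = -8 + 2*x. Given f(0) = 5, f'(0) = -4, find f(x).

Divide through by 2: f'' + 2f' + 5f = -4 + x.
Characteristic equation r² + 2r + 5 = 0 has discriminant (2)² - 4·(5) = -16 < 0, so r = -1 ± 2i.
Hence f_h = C1*cos(2*x)*exp(-x) + C2*exp(-x)*sin(2*x).
For the particular solution try f_p = A0 + A1*x. Substituting and matching coefficients of each power of x gives A0 = -22/25, A1 = 1/5, so f_p = -22/25 + x/5.
General solution: f = -22/25 + x/5 + C1*cos(2*x)*exp(-x) + C2*exp(-x)*sin(2*x).
Apply the initial conditions: f(0) = -22/25 + C1 = 5 and f'(0) = 1/5 - C1 + 2*C2 = -4. Solving gives C1 = 147/25, C2 = 21/25.

f = -22/25 + x/5 + 21*exp(-x)*sin(2*x)/25 + 147*cos(2*x)*exp(-x)/25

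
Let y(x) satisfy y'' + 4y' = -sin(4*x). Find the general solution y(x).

y = C2 + cos(4*x)/32 + sin(4*x)/32 + C1*exp(-4*x)

Characteristic equation r² + 4r = 0 factors as (r + 4)r = 0, so r = -4, 0.
Hence y_h = C1*exp(-4*x) + C2.
Try y_p = A*cos(4*x) + B*sin(4*x). Substituting and equating the coefficients of cos(4x) and sin(4x) gives A = 1/32, B = 1/32, so y_p = cos(4*x)/32 + sin(4*x)/32.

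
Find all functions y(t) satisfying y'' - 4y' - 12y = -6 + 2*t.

y = 5/9 - t/6 + C1*exp(-2*t) + C2*exp(6*t)

Characteristic equation r² - 4r - 12 = 0 factors as (r + 2)(r - 6) = 0, so r = -2, 6.
Hence y_h = C1*exp(-2*t) + C2*exp(6*t).
For the particular solution try y_p = A0 + A1*t. Substituting and matching coefficients of each power of t gives A0 = 5/9, A1 = -1/6, so y_p = 5/9 - t/6.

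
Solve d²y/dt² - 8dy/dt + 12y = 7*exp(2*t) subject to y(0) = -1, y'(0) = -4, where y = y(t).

Characteristic equation r² - 8r + 12 = 0 factors as (r - 2)(r - 6) = 0, so r = 2, 6.
Hence y_h = C1*exp(2*t) + C2*exp(6*t).
Since exp(2*t) solves the homogeneous equation (r = 2 is a root of multiplicity 1), multiply the trial by t. Try y_p = A*t*exp(2*t). Substituting into the equation and dividing by exp(2*t) gives A = -7/4, so y_p = -7*t*exp(2*t)/4.
General solution: y = C1*exp(2*t) + C2*exp(6*t) - 7*t*exp(2*t)/4.
Apply the initial conditions: y(0) = C1 + C2 = -1 and y'(0) = -7/4 + 2*C1 + 6*C2 = -4. Solving gives C1 = -15/16, C2 = -1/16.

y = -15*exp(2*t)/16 - exp(6*t)/16 - 7*t*exp(2*t)/4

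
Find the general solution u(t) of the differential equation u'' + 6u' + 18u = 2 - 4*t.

Characteristic equation r² + 6r + 18 = 0 has discriminant (6)² - 4·(18) = -36 < 0, so r = -3 ± 3i.
Hence u_h = C1*cos(3*t)*exp(-3*t) + C2*exp(-3*t)*sin(3*t).
For the particular solution try u_p = A0 + A1*t. Substituting and matching coefficients of each power of t gives A0 = 5/27, A1 = -2/9, so u_p = 5/27 - 2*t/9.

u = 5/27 - 2*t/9 + C1*cos(3*t)*exp(-3*t) + C2*exp(-3*t)*sin(3*t)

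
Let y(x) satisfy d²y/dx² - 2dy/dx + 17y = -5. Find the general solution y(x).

Characteristic equation r² - 2r + 17 = 0 has discriminant (-2)² - 4·(17) = -64 < 0, so r = 1 ± 4i.
Hence y_h = C1*cos(4*x)*exp(x) + C2*exp(x)*sin(4*x).
For the particular solution try y_p = A0. Substituting and matching coefficients of each power of x gives A0 = -5/17, so y_p = -5/17.

y = -5/17 + C1*cos(4*x)*exp(x) + C2*exp(x)*sin(4*x)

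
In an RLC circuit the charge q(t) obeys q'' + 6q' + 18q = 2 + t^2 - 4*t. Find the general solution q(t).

q = 31/162 - 7*t/27 + t**2/18 + C1*cos(3*t)*exp(-3*t) + C2*exp(-3*t)*sin(3*t)

Characteristic equation r² + 6r + 18 = 0 has discriminant (6)² - 4·(18) = -36 < 0, so r = -3 ± 3i.
Hence q_h = C1*cos(3*t)*exp(-3*t) + C2*exp(-3*t)*sin(3*t).
For the particular solution try q_p = A0 + A1*t + A2*t^2. Substituting and matching coefficients of each power of t gives A0 = 31/162, A1 = -7/27, A2 = 1/18, so q_p = 31/162 - 7*t/27 + t^2/18.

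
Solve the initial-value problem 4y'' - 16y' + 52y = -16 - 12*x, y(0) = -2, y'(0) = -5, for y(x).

y = -64/169 - 3*x/13 - 274*cos(3*x)*exp(2*x)/169 - 86*exp(2*x)*sin(3*x)/169

Divide through by 4: y'' - 4y' + 13y = -4 - 3*x.
Characteristic equation r² - 4r + 13 = 0 has discriminant (-4)² - 4·(13) = -36 < 0, so r = 2 ± 3i.
Hence y_h = C1*cos(3*x)*exp(2*x) + C2*exp(2*x)*sin(3*x).
For the particular solution try y_p = A0 + A1*x. Substituting and matching coefficients of each power of x gives A0 = -64/169, A1 = -3/13, so y_p = -64/169 - 3*x/13.
General solution: y = -64/169 - 3*x/13 + C1*cos(3*x)*exp(2*x) + C2*exp(2*x)*sin(3*x).
Apply the initial conditions: y(0) = -64/169 + C1 = -2 and y'(0) = -3/13 + 2*C1 + 3*C2 = -5. Solving gives C1 = -274/169, C2 = -86/169.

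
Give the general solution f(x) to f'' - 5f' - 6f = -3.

f = 1/2 + C1*exp(6*x) + C2*exp(-x)

Characteristic equation r² - 5r - 6 = 0 factors as (r - 6)(r + 1) = 0, so r = 6, -1.
Hence f_h = C1*exp(6*x) + C2*exp(-x).
For the particular solution try f_p = A0. Substituting and matching coefficients of each power of x gives A0 = 1/2, so f_p = 1/2.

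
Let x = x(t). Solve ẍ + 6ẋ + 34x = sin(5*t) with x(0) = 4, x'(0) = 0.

Characteristic equation r² + 6r + 34 = 0 has discriminant (6)² - 4·(34) = -100 < 0, so r = -3 ± 5i.
Hence x_h = C1*cos(5*t)*exp(-3*t) + C2*exp(-3*t)*sin(5*t).
Try x_p = A*cos(5*t) + B*sin(5*t). Substituting and equating the coefficients of cos(5t) and sin(5t) gives A = -10/327, B = 1/109, so x_p = -10*cos(5*t)/327 + sin(5*t)/109.
General solution: x = -10*cos(5*t)/327 + sin(5*t)/109 + C1*cos(5*t)*exp(-3*t) + C2*exp(-3*t)*sin(5*t).
Apply the initial conditions: x(0) = -10/327 + C1 = 4 and x'(0) = 5/109 - 3*C1 + 5*C2 = 0. Solving gives C1 = 1318/327, C2 = 1313/545.

x = -10*cos(5*t)/327 + sin(5*t)/109 + 1313*exp(-3*t)*sin(5*t)/545 + 1318*cos(5*t)*exp(-3*t)/327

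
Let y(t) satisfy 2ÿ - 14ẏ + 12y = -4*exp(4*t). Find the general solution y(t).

Divide through by 2: y'' - 7y' + 6y = -2*exp(4*t).
Characteristic equation r² - 7r + 6 = 0 factors as (r - 1)(r - 6) = 0, so r = 1, 6.
Hence y_h = C1*exp(t) + C2*exp(6*t).
Try y_p = A*exp(4*t). Substituting into the equation and dividing by exp(4*t) gives A = 1/3, so y_p = exp(4*t)/3.

y = exp(4*t)/3 + C1*exp(t) + C2*exp(6*t)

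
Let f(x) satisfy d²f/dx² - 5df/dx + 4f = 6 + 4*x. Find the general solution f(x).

f = 11/4 + x + C1*exp(4*x) + C2*exp(x)

Characteristic equation r² - 5r + 4 = 0 factors as (r - 4)(r - 1) = 0, so r = 4, 1.
Hence f_h = C1*exp(4*x) + C2*exp(x).
For the particular solution try f_p = A0 + A1*x. Substituting and matching coefficients of each power of x gives A0 = 11/4, A1 = 1, so f_p = 11/4 + x.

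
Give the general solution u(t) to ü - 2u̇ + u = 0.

u = C1*exp(t) + C2*t*exp(t)

Characteristic equation r² - 2r + 1 = 0 has discriminant (-2)² - 4·(1) = 0, so r = 1 is a repeated root.
Hence u_h = (C1 + C2*t)*exp(t).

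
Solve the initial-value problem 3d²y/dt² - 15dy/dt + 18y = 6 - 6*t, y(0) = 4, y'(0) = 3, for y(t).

y = 1/18 - 41*exp(3*t)/9 - t/3 + 17*exp(2*t)/2

Divide through by 3: y'' - 5y' + 6y = 2 - 2*t.
Characteristic equation r² - 5r + 6 = 0 factors as (r - 3)(r - 2) = 0, so r = 3, 2.
Hence y_h = C1*exp(3*t) + C2*exp(2*t).
For the particular solution try y_p = A0 + A1*t. Substituting and matching coefficients of each power of t gives A0 = 1/18, A1 = -1/3, so y_p = 1/18 - t/3.
General solution: y = 1/18 - t/3 + C1*exp(3*t) + C2*exp(2*t).
Apply the initial conditions: y(0) = 1/18 + C1 + C2 = 4 and y'(0) = -1/3 + 2*C2 + 3*C1 = 3. Solving gives C1 = -41/9, C2 = 17/2.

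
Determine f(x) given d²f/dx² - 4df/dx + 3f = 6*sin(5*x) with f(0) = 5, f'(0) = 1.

f = -53*exp(3*x)/34 - 33*sin(5*x)/221 + 30*cos(5*x)/221 + 167*exp(x)/26

Characteristic equation r² - 4r + 3 = 0 factors as (r - 3)(r - 1) = 0, so r = 3, 1.
Hence f_h = C1*exp(3*x) + C2*exp(x).
Try f_p = A*cos(5*x) + B*sin(5*x). Substituting and equating the coefficients of cos(5x) and sin(5x) gives A = 30/221, B = -33/221, so f_p = -33*sin(5*x)/221 + 30*cos(5*x)/221.
General solution: f = -33*sin(5*x)/221 + 30*cos(5*x)/221 + C1*exp(3*x) + C2*exp(x).
Apply the initial conditions: f(0) = 30/221 + C1 + C2 = 5 and f'(0) = -165/221 + C2 + 3*C1 = 1. Solving gives C1 = -53/34, C2 = 167/26.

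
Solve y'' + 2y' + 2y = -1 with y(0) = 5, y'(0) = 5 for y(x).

Characteristic equation r² + 2r + 2 = 0 has discriminant (2)² - 4·(2) = -4 < 0, so r = -1 ± i.
Hence y_h = C1*cos(x)*exp(-x) + C2*exp(-x)*sin(x).
For the particular solution try y_p = A0. Substituting and matching coefficients of each power of x gives A0 = -1/2, so y_p = -1/2.
General solution: y = -1/2 + C1*cos(x)*exp(-x) + C2*exp(-x)*sin(x).
Apply the initial conditions: y(0) = -1/2 + C1 = 5 and y'(0) = C2 - C1 = 5. Solving gives C1 = 11/2, C2 = 21/2.

y = -1/2 + 11*cos(x)*exp(-x)/2 + 21*exp(-x)*sin(x)/2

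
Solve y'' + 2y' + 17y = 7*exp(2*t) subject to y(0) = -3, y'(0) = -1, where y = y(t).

y = 7*exp(2*t)/25 - 121*exp(-t)*sin(4*t)/100 - 82*cos(4*t)*exp(-t)/25

Characteristic equation r² + 2r + 17 = 0 has discriminant (2)² - 4·(17) = -64 < 0, so r = -1 ± 4i.
Hence y_h = C1*cos(4*t)*exp(-t) + C2*exp(-t)*sin(4*t).
Try y_p = A*exp(2*t). Substituting into the equation and dividing by exp(2*t) gives A = 7/25, so y_p = 7*exp(2*t)/25.
General solution: y = 7*exp(2*t)/25 + C1*cos(4*t)*exp(-t) + C2*exp(-t)*sin(4*t).
Apply the initial conditions: y(0) = 7/25 + C1 = -3 and y'(0) = 14/25 - C1 + 4*C2 = -1. Solving gives C1 = -82/25, C2 = -121/100.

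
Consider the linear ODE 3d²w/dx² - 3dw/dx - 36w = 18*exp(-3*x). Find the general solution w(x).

w = C1*exp(-3*x) + C2*exp(4*x) - 6*x*exp(-3*x)/7

Divide through by 3: w'' - w' - 12w = 6*exp(-3*x).
Characteristic equation r² - r - 12 = 0 factors as (r + 3)(r - 4) = 0, so r = -3, 4.
Hence w_h = C1*exp(-3*x) + C2*exp(4*x).
Since exp(-3*x) solves the homogeneous equation (r = -3 is a root of multiplicity 1), multiply the trial by x. Try w_p = A*x*exp(-3*x). Substituting into the equation and dividing by exp(-3*x) gives A = -6/7, so w_p = -6*x*exp(-3*x)/7.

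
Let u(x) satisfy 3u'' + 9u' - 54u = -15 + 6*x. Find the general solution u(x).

u = 7/27 - x/9 + C1*exp(3*x) + C2*exp(-6*x)

Divide through by 3: u'' + 3u' - 18u = -5 + 2*x.
Characteristic equation r² + 3r - 18 = 0 factors as (r - 3)(r + 6) = 0, so r = 3, -6.
Hence u_h = C1*exp(3*x) + C2*exp(-6*x).
For the particular solution try u_p = A0 + A1*x. Substituting and matching coefficients of each power of x gives A0 = 7/27, A1 = -1/9, so u_p = 7/27 - x/9.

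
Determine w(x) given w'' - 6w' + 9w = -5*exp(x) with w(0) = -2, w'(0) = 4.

Characteristic equation r² - 6r + 9 = 0 has discriminant (-6)² - 4·(9) = 0, so r = 3 is a repeated root.
Hence w_h = (C1 + C2*x)*exp(3*x).
Try w_p = A*exp(x). Substituting into the equation and dividing by exp(x) gives A = -5/4, so w_p = -5*exp(x)/4.
General solution: w = -5*exp(x)/4 + C1*exp(3*x) + C2*x*exp(3*x).
Apply the initial conditions: w(0) = -5/4 + C1 = -2 and w'(0) = -5/4 + C2 + 3*C1 = 4. Solving gives C1 = -3/4, C2 = 15/2.

w = -5*exp(x)/4 - 3*exp(3*x)/4 + 15*x*exp(3*x)/2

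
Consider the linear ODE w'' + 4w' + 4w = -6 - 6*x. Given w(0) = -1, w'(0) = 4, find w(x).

w = -exp(-2*x) - 3*x/2 + 7*x*exp(-2*x)/2

Characteristic equation r² + 4r + 4 = 0 has discriminant (4)² - 4·(4) = 0, so r = -2 is a repeated root.
Hence w_h = (C1 + C2*x)*exp(-2*x).
For the particular solution try w_p = A0 + A1*x. Substituting and matching coefficients of each power of x gives A0 = 0, A1 = -3/2, so w_p = -3*x/2.
General solution: w = -3*x/2 + C1*exp(-2*x) + C2*x*exp(-2*x).
Apply the initial conditions: w(0) = C1 = -1 and w'(0) = -3/2 + C2 - 2*C1 = 4. Solving gives C1 = -1, C2 = 7/2.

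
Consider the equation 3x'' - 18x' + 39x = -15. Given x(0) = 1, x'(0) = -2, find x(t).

Divide through by 3: x'' - 6x' + 13x = -5.
Characteristic equation r² - 6r + 13 = 0 has discriminant (-6)² - 4·(13) = -16 < 0, so r = 3 ± 2i.
Hence x_h = C1*cos(2*t)*exp(3*t) + C2*exp(3*t)*sin(2*t).
For the particular solution try x_p = A0. Substituting and matching coefficients of each power of t gives A0 = -5/13, so x_p = -5/13.
General solution: x = -5/13 + C1*cos(2*t)*exp(3*t) + C2*exp(3*t)*sin(2*t).
Apply the initial conditions: x(0) = -5/13 + C1 = 1 and x'(0) = 2*C2 + 3*C1 = -2. Solving gives C1 = 18/13, C2 = -40/13.

x = -5/13 - 40*exp(3*t)*sin(2*t)/13 + 18*cos(2*t)*exp(3*t)/13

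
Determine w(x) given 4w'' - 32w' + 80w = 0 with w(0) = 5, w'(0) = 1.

Divide through by 4: w'' - 8w' + 20w = 0.
Characteristic equation r² - 8r + 20 = 0 has discriminant (-8)² - 4·(20) = -16 < 0, so r = 4 ± 2i.
Hence w_h = C1*cos(2*x)*exp(4*x) + C2*exp(4*x)*sin(2*x).
Apply the initial conditions: w(0) = C1 = 5 and w'(0) = 2*C2 + 4*C1 = 1. Solving gives C1 = 5, C2 = -19/2.

w = 5*cos(2*x)*exp(4*x) - 19*exp(4*x)*sin(2*x)/2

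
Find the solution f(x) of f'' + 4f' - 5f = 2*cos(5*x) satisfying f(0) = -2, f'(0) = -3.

f = -28*exp(x)/13 - 3*cos(5*x)/65 + exp(-5*x)/5 + 2*sin(5*x)/65

Characteristic equation r² + 4r - 5 = 0 factors as (r + 5)(r - 1) = 0, so r = -5, 1.
Hence f_h = C1*exp(-5*x) + C2*exp(x).
Try f_p = A*cos(5*x) + B*sin(5*x). Substituting and equating the coefficients of cos(5x) and sin(5x) gives A = -3/65, B = 2/65, so f_p = -3*cos(5*x)/65 + 2*sin(5*x)/65.
General solution: f = -3*cos(5*x)/65 + 2*sin(5*x)/65 + C1*exp(-5*x) + C2*exp(x).
Apply the initial conditions: f(0) = -3/65 + C1 + C2 = -2 and f'(0) = 2/13 + C2 - 5*C1 = -3. Solving gives C1 = 1/5, C2 = -28/13.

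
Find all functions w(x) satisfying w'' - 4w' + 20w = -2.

w = -1/10 + C1*cos(4*x)*exp(2*x) + C2*exp(2*x)*sin(4*x)

Characteristic equation r² - 4r + 20 = 0 has discriminant (-4)² - 4·(20) = -64 < 0, so r = 2 ± 4i.
Hence w_h = C1*cos(4*x)*exp(2*x) + C2*exp(2*x)*sin(4*x).
For the particular solution try w_p = A0. Substituting and matching coefficients of each power of x gives A0 = -1/10, so w_p = -1/10.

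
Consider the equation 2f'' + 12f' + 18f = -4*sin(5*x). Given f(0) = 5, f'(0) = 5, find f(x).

f = 8*sin(5*x)/289 + 15*cos(5*x)/289 + 1430*exp(-3*x)/289 + 335*x*exp(-3*x)/17

Divide through by 2: f'' + 6f' + 9f = -2*sin(5*x).
Characteristic equation r² + 6r + 9 = 0 has discriminant (6)² - 4·(9) = 0, so r = -3 is a repeated root.
Hence f_h = (C1 + C2*x)*exp(-3*x).
Try f_p = A*cos(5*x) + B*sin(5*x). Substituting and equating the coefficients of cos(5x) and sin(5x) gives A = 15/289, B = 8/289, so f_p = 8*sin(5*x)/289 + 15*cos(5*x)/289.
General solution: f = 8*sin(5*x)/289 + 15*cos(5*x)/289 + C1*exp(-3*x) + C2*x*exp(-3*x).
Apply the initial conditions: f(0) = 15/289 + C1 = 5 and f'(0) = 40/289 + C2 - 3*C1 = 5. Solving gives C1 = 1430/289, C2 = 335/17.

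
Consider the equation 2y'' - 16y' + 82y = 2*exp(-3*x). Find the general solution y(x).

y = exp(-3*x)/74 + C1*cos(5*x)*exp(4*x) + C2*exp(4*x)*sin(5*x)

Divide through by 2: y'' - 8y' + 41y = exp(-3*x).
Characteristic equation r² - 8r + 41 = 0 has discriminant (-8)² - 4·(41) = -100 < 0, so r = 4 ± 5i.
Hence y_h = C1*cos(5*x)*exp(4*x) + C2*exp(4*x)*sin(5*x).
Try y_p = A*exp(-3*x). Substituting into the equation and dividing by exp(-3*x) gives A = 1/74, so y_p = exp(-3*x)/74.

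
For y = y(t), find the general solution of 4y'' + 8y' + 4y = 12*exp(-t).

y = C1*exp(-t) + 3*t**2*exp(-t)/2 + C2*t*exp(-t)

Divide through by 4: y'' + 2y' + y = 3*exp(-t).
Characteristic equation r² + 2r + 1 = 0 has discriminant (2)² - 4·(1) = 0, so r = -1 is a repeated root.
Hence y_h = (C1 + C2*t)*exp(-t).
Since exp(-t) solves the homogeneous equation (r = -1 is a root of multiplicity 2), multiply the trial by t^2. Try y_p = A*t^2*exp(-t). Substituting into the equation and dividing by exp(-t) gives A = 3/2, so y_p = 3*t^2*exp(-t)/2.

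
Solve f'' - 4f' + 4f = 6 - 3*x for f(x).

f = 3/4 - 3*x/4 + C1*exp(2*x) + C2*x*exp(2*x)

Characteristic equation r² - 4r + 4 = 0 has discriminant (-4)² - 4·(4) = 0, so r = 2 is a repeated root.
Hence f_h = (C1 + C2*x)*exp(2*x).
For the particular solution try f_p = A0 + A1*x. Substituting and matching coefficients of each power of x gives A0 = 3/4, A1 = -3/4, so f_p = 3/4 - 3*x/4.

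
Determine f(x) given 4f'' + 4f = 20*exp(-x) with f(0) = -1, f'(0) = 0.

Divide through by 4: f'' + f = 5*exp(-x).
Characteristic equation r² + 1 = 0 has discriminant (0)² - 4·(1) = -4 < 0, so r = ± i.
Hence f_h = C1*cos(x) + C2*sin(x).
Try f_p = A*exp(-x). Substituting into the equation and dividing by exp(-x) gives A = 5/2, so f_p = 5*exp(-x)/2.
General solution: f = 5*exp(-x)/2 + C1*cos(x) + C2*sin(x).
Apply the initial conditions: f(0) = 5/2 + C1 = -1 and f'(0) = -5/2 + C2 = 0. Solving gives C1 = -7/2, C2 = 5/2.

f = -7*cos(x)/2 + 5*exp(-x)/2 + 5*sin(x)/2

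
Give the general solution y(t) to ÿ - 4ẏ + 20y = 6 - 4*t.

y = 13/50 - t/5 + C1*cos(4*t)*exp(2*t) + C2*exp(2*t)*sin(4*t)

Characteristic equation r² - 4r + 20 = 0 has discriminant (-4)² - 4·(20) = -64 < 0, so r = 2 ± 4i.
Hence y_h = C1*cos(4*t)*exp(2*t) + C2*exp(2*t)*sin(4*t).
For the particular solution try y_p = A0 + A1*t. Substituting and matching coefficients of each power of t gives A0 = 13/50, A1 = -1/5, so y_p = 13/50 - t/5.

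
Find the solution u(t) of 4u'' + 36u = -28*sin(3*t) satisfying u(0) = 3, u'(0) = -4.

u = 3*cos(3*t) - 31*sin(3*t)/18 + 7*t*cos(3*t)/6

Divide through by 4: u'' + 9u = -7*sin(3*t).
Characteristic equation r² + 9 = 0 has discriminant (0)² - 4·(9) = -36 < 0, so r = ± 3i.
Hence u_h = C1*cos(3*t) + C2*sin(3*t).
Since ±3i are characteristic roots, multiply the trial by t. Try u_p = t*(A*cos(3*t) + B*sin(3*t)). Substituting and equating the coefficients of cos(3t) and sin(3t) gives A = 7/6, B = 0, so u_p = 7*t*cos(3*t)/6.
General solution: u = C1*cos(3*t) + C2*sin(3*t) + 7*t*cos(3*t)/6.
Apply the initial conditions: u(0) = C1 = 3 and u'(0) = 7/6 + 3*C2 = -4. Solving gives C1 = 3, C2 = -31/18.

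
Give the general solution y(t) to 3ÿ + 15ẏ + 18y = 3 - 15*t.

Divide through by 3: y'' + 5y' + 6y = 1 - 5*t.
Characteristic equation r² + 5r + 6 = 0 factors as (r + 2)(r + 3) = 0, so r = -2, -3.
Hence y_h = C1*exp(-2*t) + C2*exp(-3*t).
For the particular solution try y_p = A0 + A1*t. Substituting and matching coefficients of each power of t gives A0 = 31/36, A1 = -5/6, so y_p = 31/36 - 5*t/6.

y = 31/36 - 5*t/6 + C1*exp(-2*t) + C2*exp(-3*t)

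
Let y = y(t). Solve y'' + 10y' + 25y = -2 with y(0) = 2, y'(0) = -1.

Characteristic equation r² + 10r + 25 = 0 has discriminant (10)² - 4·(25) = 0, so r = -5 is a repeated root.
Hence y_h = (C1 + C2*t)*exp(-5*t).
For the particular solution try y_p = A0. Substituting and matching coefficients of each power of t gives A0 = -2/25, so y_p = -2/25.
General solution: y = -2/25 + C1*exp(-5*t) + C2*t*exp(-5*t).
Apply the initial conditions: y(0) = -2/25 + C1 = 2 and y'(0) = C2 - 5*C1 = -1. Solving gives C1 = 52/25, C2 = 47/5.

y = -2/25 + 52*exp(-5*t)/25 + 47*t*exp(-5*t)/5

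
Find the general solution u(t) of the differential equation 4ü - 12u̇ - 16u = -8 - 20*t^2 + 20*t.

Divide through by 4: u'' - 3u' - 4u = -2 - 5*t^2 + 5*t.
Characteristic equation r² - 3r - 4 = 0 factors as (r - 4)(r + 1) = 0, so r = 4, -1.
Hence u_h = C1*exp(4*t) + C2*exp(-t).
For the particular solution try u_p = A0 + A1*t + A2*t^2. Substituting and matching coefficients of each power of t gives A0 = 111/32, A1 = -25/8, A2 = 5/4, so u_p = 111/32 - 25*t/8 + 5*t^2/4.

u = 111/32 - 25*t/8 + 5*t**2/4 + C1*exp(4*t) + C2*exp(-t)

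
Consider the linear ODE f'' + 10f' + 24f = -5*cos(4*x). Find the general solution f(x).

f = -25*sin(4*x)/208 - 5*cos(4*x)/208 + C1*exp(-6*x) + C2*exp(-4*x)

Characteristic equation r² + 10r + 24 = 0 factors as (r + 6)(r + 4) = 0, so r = -6, -4.
Hence f_h = C1*exp(-6*x) + C2*exp(-4*x).
Try f_p = A*cos(4*x) + B*sin(4*x). Substituting and equating the coefficients of cos(4x) and sin(4x) gives A = -5/208, B = -25/208, so f_p = -25*sin(4*x)/208 - 5*cos(4*x)/208.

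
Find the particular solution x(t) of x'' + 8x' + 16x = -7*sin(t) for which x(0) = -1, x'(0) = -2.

Characteristic equation r² + 8r + 16 = 0 has discriminant (8)² - 4·(16) = 0, so r = -4 is a repeated root.
Hence x_h = (C1 + C2*t)*exp(-4*t).
Try x_p = A*cos(t) + B*sin(t). Substituting and equating the coefficients of cos(t) and sin(t) gives A = 56/289, B = -105/289, so x_p = -105*sin(t)/289 + 56*cos(t)/289.
General solution: x = -105*sin(t)/289 + 56*cos(t)/289 + C1*exp(-4*t) + C2*t*exp(-4*t).
Apply the initial conditions: x(0) = 56/289 + C1 = -1 and x'(0) = -105/289 + C2 - 4*C1 = -2. Solving gives C1 = -345/289, C2 = -109/17.

x = -345*exp(-4*t)/289 - 105*sin(t)/289 + 56*cos(t)/289 - 109*t*exp(-4*t)/17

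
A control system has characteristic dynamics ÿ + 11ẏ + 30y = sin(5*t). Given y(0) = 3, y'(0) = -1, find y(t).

Characteristic equation r² + 11r + 30 = 0 factors as (r + 6)(r + 5) = 0, so r = -6, -5.
Hence y_h = C1*exp(-6*t) + C2*exp(-5*t).
Try y_p = A*cos(5*t) + B*sin(5*t). Substituting and equating the coefficients of cos(5t) and sin(5t) gives A = -11/610, B = 1/610, so y_p = -11*cos(5*t)/610 + sin(5*t)/610.
General solution: y = -11*cos(5*t)/610 + sin(5*t)/610 + C1*exp(-6*t) + C2*exp(-5*t).
Apply the initial conditions: y(0) = -11/610 + C1 + C2 = 3 and y'(0) = 1/122 - 6*C1 - 5*C2 = -1. Solving gives C1 = -859/61, C2 = 171/10.

y = -859*exp(-6*t)/61 - 11*cos(5*t)/610 + sin(5*t)/610 + 171*exp(-5*t)/10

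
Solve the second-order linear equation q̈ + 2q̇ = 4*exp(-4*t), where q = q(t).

Characteristic equation r² + 2r = 0 factors as (r + 2)r = 0, so r = -2, 0.
Hence q_h = C1*exp(-2*t) + C2.
Try q_p = A*exp(-4*t). Substituting into the equation and dividing by exp(-4*t) gives A = 1/2, so q_p = exp(-4*t)/2.

q = C2 + exp(-4*t)/2 + C1*exp(-2*t)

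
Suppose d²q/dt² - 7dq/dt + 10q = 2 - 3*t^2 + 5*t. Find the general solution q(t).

Characteristic equation r² - 7r + 10 = 0 factors as (r - 2)(r - 5) = 0, so r = 2, 5.
Hence q_h = C1*exp(2*t) + C2*exp(5*t).
For the particular solution try q_p = A0 + A1*t + A2*t^2. Substituting and matching coefficients of each power of t gives A0 = 79/250, A1 = 2/25, A2 = -3/10, so q_p = 79/250 - 3*t^2/10 + 2*t/25.

q = 79/250 - 3*t**2/10 + 2*t/25 + C1*exp(2*t) + C2*exp(5*t)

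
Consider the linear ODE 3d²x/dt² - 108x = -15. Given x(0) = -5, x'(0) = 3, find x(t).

Divide through by 3: x'' - 36x = -5.
Characteristic equation r² - 36 = 0 factors as (r - 6)(r + 6) = 0, so r = 6, -6.
Hence x_h = C1*exp(6*t) + C2*exp(-6*t).
For the particular solution try x_p = A0. Substituting and matching coefficients of each power of t gives A0 = 5/36, so x_p = 5/36.
General solution: x = 5/36 + C1*exp(6*t) + C2*exp(-6*t).
Apply the initial conditions: x(0) = 5/36 + C1 + C2 = -5 and x'(0) = -6*C2 + 6*C1 = 3. Solving gives C1 = -167/72, C2 = -203/72.

x = 5/36 - 203*exp(-6*t)/72 - 167*exp(6*t)/72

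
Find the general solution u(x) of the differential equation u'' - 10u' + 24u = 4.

u = 1/6 + C1*exp(4*x) + C2*exp(6*x)

Characteristic equation r² - 10r + 24 = 0 factors as (r - 4)(r - 6) = 0, so r = 4, 6.
Hence u_h = C1*exp(4*x) + C2*exp(6*x).
For the particular solution try u_p = A0. Substituting and matching coefficients of each power of x gives A0 = 1/6, so u_p = 1/6.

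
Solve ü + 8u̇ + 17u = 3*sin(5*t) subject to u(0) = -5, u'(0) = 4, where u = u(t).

u = -15*cos(5*t)/208 - 3*sin(5*t)/208 - 3253*exp(-4*t)*sin(t)/208 - 1025*cos(t)*exp(-4*t)/208

Characteristic equation r² + 8r + 17 = 0 has discriminant (8)² - 4·(17) = -4 < 0, so r = -4 ± i.
Hence u_h = C1*cos(t)*exp(-4*t) + C2*exp(-4*t)*sin(t).
Try u_p = A*cos(5*t) + B*sin(5*t). Substituting and equating the coefficients of cos(5t) and sin(5t) gives A = -15/208, B = -3/208, so u_p = -15*cos(5*t)/208 - 3*sin(5*t)/208.
General solution: u = -15*cos(5*t)/208 - 3*sin(5*t)/208 + C1*cos(t)*exp(-4*t) + C2*exp(-4*t)*sin(t).
Apply the initial conditions: u(0) = -15/208 + C1 = -5 and u'(0) = -15/208 + C2 - 4*C1 = 4. Solving gives C1 = -1025/208, C2 = -3253/208.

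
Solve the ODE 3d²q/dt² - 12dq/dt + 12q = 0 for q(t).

q = C1*exp(2*t) + C2*t*exp(2*t)

Divide through by 3: q'' - 4q' + 4q = 0.
Characteristic equation r² - 4r + 4 = 0 has discriminant (-4)² - 4·(4) = 0, so r = 2 is a repeated root.
Hence q_h = (C1 + C2*t)*exp(2*t).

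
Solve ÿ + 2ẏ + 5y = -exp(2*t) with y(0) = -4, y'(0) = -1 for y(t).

Characteristic equation r² + 2r + 5 = 0 has discriminant (2)² - 4·(5) = -16 < 0, so r = -1 ± 2i.
Hence y_h = C1*cos(2*t)*exp(-t) + C2*exp(-t)*sin(2*t).
Try y_p = A*exp(2*t). Substituting into the equation and dividing by exp(2*t) gives A = -1/13, so y_p = -exp(2*t)/13.
General solution: y = -exp(2*t)/13 + C1*cos(2*t)*exp(-t) + C2*exp(-t)*sin(2*t).
Apply the initial conditions: y(0) = -1/13 + C1 = -4 and y'(0) = -2/13 - C1 + 2*C2 = -1. Solving gives C1 = -51/13, C2 = -31/13.

y = -exp(2*t)/13 - 51*cos(2*t)*exp(-t)/13 - 31*exp(-t)*sin(2*t)/13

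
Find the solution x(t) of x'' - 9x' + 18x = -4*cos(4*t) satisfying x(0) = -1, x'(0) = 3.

Characteristic equation r² - 9r + 18 = 0 factors as (r - 3)(r - 6) = 0, so r = 3, 6.
Hence x_h = C1*exp(3*t) + C2*exp(6*t).
Try x_p = A*cos(4*t) + B*sin(4*t). Substituting and equating the coefficients of cos(4t) and sin(4t) gives A = -2/325, B = 36/325, so x_p = -2*cos(4*t)/325 + 36*sin(4*t)/325.
General solution: x = -2*cos(4*t)/325 + 36*sin(4*t)/325 + C1*exp(3*t) + C2*exp(6*t).
Apply the initial conditions: x(0) = -2/325 + C1 + C2 = -1 and x'(0) = 144/325 + 3*C1 + 6*C2 = 3. Solving gives C1 = -71/25, C2 = 24/13.

x = -71*exp(3*t)/25 - 2*cos(4*t)/325 + 24*exp(6*t)/13 + 36*sin(4*t)/325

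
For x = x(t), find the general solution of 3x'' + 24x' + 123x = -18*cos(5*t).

Divide through by 3: x'' + 8x' + 41x = -6*cos(5*t).
Characteristic equation r² + 8r + 41 = 0 has discriminant (8)² - 4·(41) = -100 < 0, so r = -4 ± 5i.
Hence x_h = C1*cos(5*t)*exp(-4*t) + C2*exp(-4*t)*sin(5*t).
Try x_p = A*cos(5*t) + B*sin(5*t). Substituting and equating the coefficients of cos(5t) and sin(5t) gives A = -3/58, B = -15/116, so x_p = -15*sin(5*t)/116 - 3*cos(5*t)/58.

x = -15*sin(5*t)/116 - 3*cos(5*t)/58 + C1*cos(5*t)*exp(-4*t) + C2*exp(-4*t)*sin(5*t)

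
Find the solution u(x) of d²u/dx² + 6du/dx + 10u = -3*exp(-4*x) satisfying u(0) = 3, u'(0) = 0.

u = -3*exp(-4*x)/2 + 9*cos(x)*exp(-3*x)/2 + 15*exp(-3*x)*sin(x)/2

Characteristic equation r² + 6r + 10 = 0 has discriminant (6)² - 4·(10) = -4 < 0, so r = -3 ± i.
Hence u_h = C1*cos(x)*exp(-3*x) + C2*exp(-3*x)*sin(x).
Try u_p = A*exp(-4*x). Substituting into the equation and dividing by exp(-4*x) gives A = -3/2, so u_p = -3*exp(-4*x)/2.
General solution: u = -3*exp(-4*x)/2 + C1*cos(x)*exp(-3*x) + C2*exp(-3*x)*sin(x).
Apply the initial conditions: u(0) = -3/2 + C1 = 3 and u'(0) = 6 + C2 - 3*C1 = 0. Solving gives C1 = 9/2, C2 = 15/2.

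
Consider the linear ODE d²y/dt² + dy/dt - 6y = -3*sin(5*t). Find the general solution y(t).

y = 15*cos(5*t)/986 + 93*sin(5*t)/986 + C1*exp(2*t) + C2*exp(-3*t)

Characteristic equation r² + r - 6 = 0 factors as (r - 2)(r + 3) = 0, so r = 2, -3.
Hence y_h = C1*exp(2*t) + C2*exp(-3*t).
Try y_p = A*cos(5*t) + B*sin(5*t). Substituting and equating the coefficients of cos(5t) and sin(5t) gives A = 15/986, B = 93/986, so y_p = 15*cos(5*t)/986 + 93*sin(5*t)/986.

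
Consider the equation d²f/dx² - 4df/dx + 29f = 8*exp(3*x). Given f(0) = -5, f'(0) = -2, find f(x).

Characteristic equation r² - 4r + 29 = 0 has discriminant (-4)² - 4·(29) = -100 < 0, so r = 2 ± 5i.
Hence f_h = C1*cos(5*x)*exp(2*x) + C2*exp(2*x)*sin(5*x).
Try f_p = A*exp(3*x). Substituting into the equation and dividing by exp(3*x) gives A = 4/13, so f_p = 4*exp(3*x)/13.
General solution: f = 4*exp(3*x)/13 + C1*cos(5*x)*exp(2*x) + C2*exp(2*x)*sin(5*x).
Apply the initial conditions: f(0) = 4/13 + C1 = -5 and f'(0) = 12/13 + 2*C1 + 5*C2 = -2. Solving gives C1 = -69/13, C2 = 20/13.

f = 4*exp(3*x)/13 - 69*cos(5*x)*exp(2*x)/13 + 20*exp(2*x)*sin(5*x)/13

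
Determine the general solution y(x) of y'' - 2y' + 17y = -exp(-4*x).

Characteristic equation r² - 2r + 17 = 0 has discriminant (-2)² - 4·(17) = -64 < 0, so r = 1 ± 4i.
Hence y_h = C1*cos(4*x)*exp(x) + C2*exp(x)*sin(4*x).
Try y_p = A*exp(-4*x). Substituting into the equation and dividing by exp(-4*x) gives A = -1/41, so y_p = -exp(-4*x)/41.

y = -exp(-4*x)/41 + C1*cos(4*x)*exp(x) + C2*exp(x)*sin(4*x)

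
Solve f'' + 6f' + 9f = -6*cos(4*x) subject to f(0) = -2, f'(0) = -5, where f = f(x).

Characteristic equation r² + 6r + 9 = 0 has discriminant (6)² - 4·(9) = 0, so r = -3 is a repeated root.
Hence f_h = (C1 + C2*x)*exp(-3*x).
Try f_p = A*cos(4*x) + B*sin(4*x). Substituting and equating the coefficients of cos(4x) and sin(4x) gives A = 42/625, B = -144/625, so f_p = -144*sin(4*x)/625 + 42*cos(4*x)/625.
General solution: f = -144*sin(4*x)/625 + 42*cos(4*x)/625 + C1*exp(-3*x) + C2*x*exp(-3*x).
Apply the initial conditions: f(0) = 42/625 + C1 = -2 and f'(0) = -576/625 + C2 - 3*C1 = -5. Solving gives C1 = -1292/625, C2 = -257/25.

f = -1292*exp(-3*x)/625 - 144*sin(4*x)/625 + 42*cos(4*x)/625 - 257*x*exp(-3*x)/25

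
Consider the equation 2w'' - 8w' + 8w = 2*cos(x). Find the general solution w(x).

Divide through by 2: w'' - 4w' + 4w = cos(x).
Characteristic equation r² - 4r + 4 = 0 has discriminant (-4)² - 4·(4) = 0, so r = 2 is a repeated root.
Hence w_h = (C1 + C2*x)*exp(2*x).
Try w_p = A*cos(x) + B*sin(x). Substituting and equating the coefficients of cos(x) and sin(x) gives A = 3/25, B = -4/25, so w_p = -4*sin(x)/25 + 3*cos(x)/25.

w = -4*sin(x)/25 + 3*cos(x)/25 + C1*exp(2*x) + C2*x*exp(2*x)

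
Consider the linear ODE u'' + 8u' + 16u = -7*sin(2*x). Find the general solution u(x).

u = -21*sin(2*x)/100 + 7*cos(2*x)/25 + C1*exp(-4*x) + C2*x*exp(-4*x)

Characteristic equation r² + 8r + 16 = 0 has discriminant (8)² - 4·(16) = 0, so r = -4 is a repeated root.
Hence u_h = (C1 + C2*x)*exp(-4*x).
Try u_p = A*cos(2*x) + B*sin(2*x). Substituting and equating the coefficients of cos(2x) and sin(2x) gives A = 7/25, B = -21/100, so u_p = -21*sin(2*x)/100 + 7*cos(2*x)/25.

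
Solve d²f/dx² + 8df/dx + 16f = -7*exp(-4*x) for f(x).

f = C1*exp(-4*x) - 7*x**2*exp(-4*x)/2 + C2*x*exp(-4*x)

Characteristic equation r² + 8r + 16 = 0 has discriminant (8)² - 4·(16) = 0, so r = -4 is a repeated root.
Hence f_h = (C1 + C2*x)*exp(-4*x).
Since exp(-4*x) solves the homogeneous equation (r = -4 is a root of multiplicity 2), multiply the trial by x^2. Try f_p = A*x^2*exp(-4*x). Substituting into the equation and dividing by exp(-4*x) gives A = -7/2, so f_p = -7*x^2*exp(-4*x)/2.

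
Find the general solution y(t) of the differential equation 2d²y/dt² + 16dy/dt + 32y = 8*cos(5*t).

y = -36*cos(5*t)/1681 + 160*sin(5*t)/1681 + C1*exp(-4*t) + C2*t*exp(-4*t)

Divide through by 2: y'' + 8y' + 16y = 4*cos(5*t).
Characteristic equation r² + 8r + 16 = 0 has discriminant (8)² - 4·(16) = 0, so r = -4 is a repeated root.
Hence y_h = (C1 + C2*t)*exp(-4*t).
Try y_p = A*cos(5*t) + B*sin(5*t). Substituting and equating the coefficients of cos(5t) and sin(5t) gives A = -36/1681, B = 160/1681, so y_p = -36*cos(5*t)/1681 + 160*sin(5*t)/1681.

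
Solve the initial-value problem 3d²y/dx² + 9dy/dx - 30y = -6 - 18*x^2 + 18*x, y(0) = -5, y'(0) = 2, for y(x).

Divide through by 3: y'' + 3y' - 10y = -2 - 6*x^2 + 6*x.
Characteristic equation r² + 3r - 10 = 0 factors as (r + 5)(r - 2) = 0, so r = -5, 2.
Hence y_h = C1*exp(-5*x) + C2*exp(2*x).
For the particular solution try y_p = A0 + A1*x + A2*x^2. Substituting and matching coefficients of each power of x gives A0 = 31/125, A1 = -6/25, A2 = 3/5, so y_p = 31/125 - 6*x/25 + 3*x^2/5.
General solution: y = 31/125 - 6*x/25 + 3*x^2/5 + C1*exp(-5*x) + C2*exp(2*x).
Apply the initial conditions: y(0) = 31/125 + C1 + C2 = -5 and y'(0) = -6/25 - 5*C1 + 2*C2 = 2. Solving gives C1 = -1592/875, C2 = -24/7.

y = 31/125 - 1592*exp(-5*x)/875 - 24*exp(2*x)/7 - 6*x/25 + 3*x**2/5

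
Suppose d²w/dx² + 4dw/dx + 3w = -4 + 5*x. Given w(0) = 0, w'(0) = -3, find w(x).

w = -32/9 + 3*exp(-x) + 5*x/3 + 5*exp(-3*x)/9

Characteristic equation r² + 4r + 3 = 0 factors as (r + 3)(r + 1) = 0, so r = -3, -1.
Hence w_h = C1*exp(-3*x) + C2*exp(-x).
For the particular solution try w_p = A0 + A1*x. Substituting and matching coefficients of each power of x gives A0 = -32/9, A1 = 5/3, so w_p = -32/9 + 5*x/3.
General solution: w = -32/9 + 5*x/3 + C1*exp(-3*x) + C2*exp(-x).
Apply the initial conditions: w(0) = -32/9 + C1 + C2 = 0 and w'(0) = 5/3 - C2 - 3*C1 = -3. Solving gives C1 = 5/9, C2 = 3.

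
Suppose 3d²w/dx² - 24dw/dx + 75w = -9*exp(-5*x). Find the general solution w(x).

Divide through by 3: w'' - 8w' + 25w = -3*exp(-5*x).
Characteristic equation r² - 8r + 25 = 0 has discriminant (-8)² - 4·(25) = -36 < 0, so r = 4 ± 3i.
Hence w_h = C1*cos(3*x)*exp(4*x) + C2*exp(4*x)*sin(3*x).
Try w_p = A*exp(-5*x). Substituting into the equation and dividing by exp(-5*x) gives A = -1/30, so w_p = -exp(-5*x)/30.

w = -exp(-5*x)/30 + C1*cos(3*x)*exp(4*x) + C2*exp(4*x)*sin(3*x)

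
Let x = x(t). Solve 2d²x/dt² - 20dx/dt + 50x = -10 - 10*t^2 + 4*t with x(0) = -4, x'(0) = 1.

x = -27/125 - 473*exp(5*t)/125 - 2*t/25 - t**2/5 + 20*t*exp(5*t)

Divide through by 2: x'' - 10x' + 25x = -5 - 5*t^2 + 2*t.
Characteristic equation r² - 10r + 25 = 0 has discriminant (-10)² - 4·(25) = 0, so r = 5 is a repeated root.
Hence x_h = (C1 + C2*t)*exp(5*t).
For the particular solution try x_p = A0 + A1*t + A2*t^2. Substituting and matching coefficients of each power of t gives A0 = -27/125, A1 = -2/25, A2 = -1/5, so x_p = -27/125 - 2*t/25 - t^2/5.
General solution: x = -27/125 - 2*t/25 - t^2/5 + C1*exp(5*t) + C2*t*exp(5*t).
Apply the initial conditions: x(0) = -27/125 + C1 = -4 and x'(0) = -2/25 + C2 + 5*C1 = 1. Solving gives C1 = -473/125, C2 = 20.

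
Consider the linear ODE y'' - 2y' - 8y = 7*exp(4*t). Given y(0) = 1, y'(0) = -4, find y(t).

Characteristic equation r² - 2r - 8 = 0 factors as (r - 4)(r + 2) = 0, so r = 4, -2.
Hence y_h = C1*exp(4*t) + C2*exp(-2*t).
Since exp(4*t) solves the homogeneous equation (r = 4 is a root of multiplicity 1), multiply the trial by t. Try y_p = A*t*exp(4*t). Substituting into the equation and dividing by exp(4*t) gives A = 7/6, so y_p = 7*t*exp(4*t)/6.
General solution: y = C1*exp(4*t) + C2*exp(-2*t) + 7*t*exp(4*t)/6.
Apply the initial conditions: y(0) = C1 + C2 = 1 and y'(0) = 7/6 - 2*C2 + 4*C1 = -4. Solving gives C1 = -19/36, C2 = 55/36.

y = -19*exp(4*t)/36 + 55*exp(-2*t)/36 + 7*t*exp(4*t)/6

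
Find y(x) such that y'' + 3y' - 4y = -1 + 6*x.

Characteristic equation r² + 3r - 4 = 0 factors as (r + 4)(r - 1) = 0, so r = -4, 1.
Hence y_h = C1*exp(-4*x) + C2*exp(x).
For the particular solution try y_p = A0 + A1*x. Substituting and matching coefficients of each power of x gives A0 = -7/8, A1 = -3/2, so y_p = -7/8 - 3*x/2.

y = -7/8 - 3*x/2 + C1*exp(-4*x) + C2*exp(x)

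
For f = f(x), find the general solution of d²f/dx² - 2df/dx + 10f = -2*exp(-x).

Characteristic equation r² - 2r + 10 = 0 has discriminant (-2)² - 4·(10) = -36 < 0, so r = 1 ± 3i.
Hence f_h = C1*cos(3*x)*exp(x) + C2*exp(x)*sin(3*x).
Try f_p = A*exp(-x). Substituting into the equation and dividing by exp(-x) gives A = -2/13, so f_p = -2*exp(-x)/13.

f = -2*exp(-x)/13 + C1*cos(3*x)*exp(x) + C2*exp(x)*sin(3*x)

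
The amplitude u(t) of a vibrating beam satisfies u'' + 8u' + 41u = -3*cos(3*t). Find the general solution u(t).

u = -9*sin(3*t)/200 - 3*cos(3*t)/50 + C1*cos(5*t)*exp(-4*t) + C2*exp(-4*t)*sin(5*t)

Characteristic equation r² + 8r + 41 = 0 has discriminant (8)² - 4·(41) = -100 < 0, so r = -4 ± 5i.
Hence u_h = C1*cos(5*t)*exp(-4*t) + C2*exp(-4*t)*sin(5*t).
Try u_p = A*cos(3*t) + B*sin(3*t). Substituting and equating the coefficients of cos(3t) and sin(3t) gives A = -3/50, B = -9/200, so u_p = -9*sin(3*t)/200 - 3*cos(3*t)/50.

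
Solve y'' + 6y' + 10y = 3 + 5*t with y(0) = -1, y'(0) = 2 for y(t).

Characteristic equation r² + 6r + 10 = 0 has discriminant (6)² - 4·(10) = -4 < 0, so r = -3 ± i.
Hence y_h = C1*cos(t)*exp(-3*t) + C2*exp(-3*t)*sin(t).
For the particular solution try y_p = A0 + A1*t. Substituting and matching coefficients of each power of t gives A0 = 0, A1 = 1/2, so y_p = t/2.
General solution: y = t/2 + C1*cos(t)*exp(-3*t) + C2*exp(-3*t)*sin(t).
Apply the initial conditions: y(0) = C1 = -1 and y'(0) = 1/2 + C2 - 3*C1 = 2. Solving gives C1 = -1, C2 = -3/2.

y = t/2 - cos(t)*exp(-3*t) - 3*exp(-3*t)*sin(t)/2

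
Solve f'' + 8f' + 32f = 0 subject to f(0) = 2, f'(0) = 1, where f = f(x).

f = 2*cos(4*x)*exp(-4*x) + 9*exp(-4*x)*sin(4*x)/4

Characteristic equation r² + 8r + 32 = 0 has discriminant (8)² - 4·(32) = -64 < 0, so r = -4 ± 4i.
Hence f_h = C1*cos(4*x)*exp(-4*x) + C2*exp(-4*x)*sin(4*x).
Apply the initial conditions: f(0) = C1 = 2 and f'(0) = -4*C1 + 4*C2 = 1. Solving gives C1 = 2, C2 = 9/4.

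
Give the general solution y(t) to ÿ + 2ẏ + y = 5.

Characteristic equation r² + 2r + 1 = 0 has discriminant (2)² - 4·(1) = 0, so r = -1 is a repeated root.
Hence y_h = (C1 + C2*t)*exp(-t).
For the particular solution try y_p = A0. Substituting and matching coefficients of each power of t gives A0 = 5, so y_p = 5.

y = 5 + C1*exp(-t) + C2*t*exp(-t)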